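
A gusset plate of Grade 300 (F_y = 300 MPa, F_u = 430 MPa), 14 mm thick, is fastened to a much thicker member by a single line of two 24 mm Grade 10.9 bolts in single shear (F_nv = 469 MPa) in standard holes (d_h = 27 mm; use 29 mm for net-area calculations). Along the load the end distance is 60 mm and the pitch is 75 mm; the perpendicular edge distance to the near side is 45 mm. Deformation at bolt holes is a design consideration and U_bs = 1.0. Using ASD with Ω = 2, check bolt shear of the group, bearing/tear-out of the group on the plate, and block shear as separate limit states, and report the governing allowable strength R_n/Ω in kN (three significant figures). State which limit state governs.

Bolt shear: A_b = π·24²/4 = 452.4 mm²; R_n = 469 × 452.4 × 2 × 1 / 1000 = 424.3 kN → 424.3 / 2 = 212 kN.
Bearing: edge l_c = 46.5, r_n = 335.9 kN; interior l_c = 48, r_n = 346.8 kN; R_n = 335.9 + 1·346.8 = 682.7 kN → 341 kN.
Block shear: A_gv = 1890, A_nv = 1281, A_nt = 427 mm²; R_n = min(0.6F_uA_nv, 0.6F_yA_gv) + U_bs·F_u·A_nt = 514.1 kN → 257 kN.
Bolt shear governs: 212 kN.

212 kN (bolt shear governs)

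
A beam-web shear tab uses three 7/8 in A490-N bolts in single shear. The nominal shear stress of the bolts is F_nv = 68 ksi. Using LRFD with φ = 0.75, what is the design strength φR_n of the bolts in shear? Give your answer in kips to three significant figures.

A_b = π × 0.875² / 4 = 0.6013 in².
R_n = F_nv · A_b · n · n_s = 68 × 0.6013 × 3 × 1 = 122.7 kips.
Design strength φR_n = 0.75 × 122.7 = 92 kips.

92 kips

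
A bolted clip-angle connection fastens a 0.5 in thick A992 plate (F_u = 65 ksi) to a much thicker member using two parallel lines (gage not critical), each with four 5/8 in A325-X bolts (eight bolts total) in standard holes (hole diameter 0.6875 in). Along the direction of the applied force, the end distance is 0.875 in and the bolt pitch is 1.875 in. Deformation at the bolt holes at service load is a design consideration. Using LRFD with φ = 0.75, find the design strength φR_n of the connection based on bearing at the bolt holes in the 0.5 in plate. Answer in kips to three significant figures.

239 kips

Per bolt r_n = 1.2 l_c t F_u ≤ 2.4 d t F_u; upper limit = 2.4 × 0.625 × 0.5 × 65 = 48.75 kips.
Edge bolt: l_c = 0.875 − 0.6875/2 = 0.5312 in → 1.2 × 0.5312 × 0.5 × 65 = 20.72 → r_n = 20.72 kips.
Interior bolts: l_c = 1.875 − 0.6875 = 1.188 in → 1.2 × 1.188 × 0.5 × 65 = 46.31 → r_n = 46.31 kips.
R_n = 2 × 20.72 + 6 × 46.31 = 319.3 kips.
Design strength φR_n = 0.75 × 319.3 = 239 kips.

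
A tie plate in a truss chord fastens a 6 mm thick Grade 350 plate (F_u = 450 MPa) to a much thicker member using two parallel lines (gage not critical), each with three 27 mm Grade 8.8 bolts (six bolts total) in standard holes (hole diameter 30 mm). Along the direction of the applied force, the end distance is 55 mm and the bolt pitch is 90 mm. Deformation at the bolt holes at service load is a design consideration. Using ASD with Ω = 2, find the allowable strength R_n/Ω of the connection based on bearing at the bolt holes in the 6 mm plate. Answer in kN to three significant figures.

Per bolt r_n = 1.2 l_c t F_u ≤ 2.4 d t F_u; upper limit = 2.4 × 27 × 6 × 450 / 1000 = 175 kN.
Edge bolt: l_c = 55 − 30/2 = 40 mm → 1.2 × 40 × 6 × 450 / 1000 = 129.6 → r_n = 129.6 kN.
Interior bolts: l_c = 90 − 30 = 60 mm → 1.2 × 60 × 6 × 450 / 1000 = 194.4 → r_n = 175 kN.
R_n = 2 × 129.6 + 4 × 175 = 959 kN.
Allowable strength R_n/Ω = 959 / 2 = 480 kN.

480 kN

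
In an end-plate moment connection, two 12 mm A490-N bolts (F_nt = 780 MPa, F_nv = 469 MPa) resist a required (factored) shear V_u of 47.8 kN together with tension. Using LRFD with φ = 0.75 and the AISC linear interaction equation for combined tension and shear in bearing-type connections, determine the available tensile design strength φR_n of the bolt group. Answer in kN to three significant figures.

92.5 kN

A_b = π·12²/4 = 113.1 mm²; f_rv = 47.8 × 1000 / (2 × 113.1) = 211.3 MPa.
F'_nt = 1.3 F_nt − (F_nt / φF_nv) f_rv = 1.3·780 − (780/(0.75·469))·211.3 = 545.4 MPa, capped at F_nt → F'_nt = 545.4 MPa.
R_n = F'_nt · A_b · n = 545.4 × 113.1 × 2 / 1000 = 123.4 kN.
Design strength φR_n = 0.75 × 123.4 = 92.5 kN.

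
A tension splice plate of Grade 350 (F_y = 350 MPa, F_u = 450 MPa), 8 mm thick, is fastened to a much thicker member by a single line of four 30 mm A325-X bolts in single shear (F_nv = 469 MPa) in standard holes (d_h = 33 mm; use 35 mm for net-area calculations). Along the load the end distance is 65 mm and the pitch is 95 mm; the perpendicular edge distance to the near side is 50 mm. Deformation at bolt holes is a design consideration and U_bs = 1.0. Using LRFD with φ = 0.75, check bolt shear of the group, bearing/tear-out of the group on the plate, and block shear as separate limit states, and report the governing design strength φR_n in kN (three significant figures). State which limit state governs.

Bolt shear: A_b = π·30²/4 = 706.9 mm²; R_n = 469 × 706.9 × 4 × 1 / 1000 = 1326 kN → 0.75 × 1326 = 995 kN.
Bearing: edge l_c = 48.5, r_n = 209.5 kN; interior l_c = 62, r_n = 259.2 kN; R_n = 209.5 + 3·259.2 = 987.1 kN → 740 kN.
Block shear: A_gv = 2800, A_nv = 1820, A_nt = 260 mm²; R_n = min(0.6F_uA_nv, 0.6F_yA_gv) + U_bs·F_u·A_nt = 608.4 kN → 456 kN.
Block shear governs: 456 kN.

456 kN (block shear governs)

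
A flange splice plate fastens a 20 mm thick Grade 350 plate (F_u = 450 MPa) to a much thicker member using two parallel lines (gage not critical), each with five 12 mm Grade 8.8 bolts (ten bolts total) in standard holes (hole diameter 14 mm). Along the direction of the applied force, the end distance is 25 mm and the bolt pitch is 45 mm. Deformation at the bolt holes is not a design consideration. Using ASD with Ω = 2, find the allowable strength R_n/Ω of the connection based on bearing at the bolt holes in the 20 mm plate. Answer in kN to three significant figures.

1540 kN

Per bolt r_n = 1.5 l_c t F_u ≤ 3.0 d t F_u; upper limit = 3.0 × 12 × 20 × 450 / 1000 = 324 kN.
Edge bolt: l_c = 25 − 14/2 = 18 mm → 1.5 × 18 × 20 × 450 / 1000 = 243 → r_n = 243 kN.
Interior bolts: l_c = 45 − 14 = 31 mm → 1.5 × 31 × 20 × 450 / 1000 = 418.5 → r_n = 324 kN.
R_n = 2 × 243 + 8 × 324 = 3078 kN.
Allowable strength R_n/Ω = 3078 / 2 = 1540 kN.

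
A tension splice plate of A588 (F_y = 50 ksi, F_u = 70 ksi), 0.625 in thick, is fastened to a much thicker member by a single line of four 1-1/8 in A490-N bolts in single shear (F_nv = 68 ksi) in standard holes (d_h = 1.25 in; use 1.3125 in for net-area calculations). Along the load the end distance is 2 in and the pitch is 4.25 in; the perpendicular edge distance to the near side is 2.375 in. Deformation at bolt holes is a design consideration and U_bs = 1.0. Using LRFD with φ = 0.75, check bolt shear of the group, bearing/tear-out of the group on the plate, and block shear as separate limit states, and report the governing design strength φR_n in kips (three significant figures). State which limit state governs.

203 kips (bolt shear governs)

Bolt shear: A_b = π·1.125²/4 = 0.994 in²; R_n = 68 × 0.994 × 4 × 1 = 270.4 kips → 0.75 × 270.4 = 203 kips.
Bearing: edge l_c = 1.375, r_n = 72.19 kips; interior l_c = 3, r_n = 118.1 kips; R_n = 72.19 + 3·118.1 = 426.6 kips → 320 kips.
Block shear: A_gv = 9.219, A_nv = 6.348, A_nt = 1.074 in²; R_n = min(0.6F_uA_nv, 0.6F_yA_gv) + U_bs·F_u·A_nt = 341.8 kips → 256 kips.
Bolt shear governs: 203 kips.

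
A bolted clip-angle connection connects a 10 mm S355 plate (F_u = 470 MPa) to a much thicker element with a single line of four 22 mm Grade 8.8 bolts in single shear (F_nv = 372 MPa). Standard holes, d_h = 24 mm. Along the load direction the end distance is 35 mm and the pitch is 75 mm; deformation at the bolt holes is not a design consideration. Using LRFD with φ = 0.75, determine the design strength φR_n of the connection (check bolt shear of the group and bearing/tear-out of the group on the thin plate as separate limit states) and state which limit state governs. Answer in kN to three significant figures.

Bolt shear: A_b = π·22²/4 = 380.1 mm²; R_n = 372 × 380.1 × 4 × 1 / 1000 = 565.6 kN → 0.75 × 565.6 = 424 kN.
Bearing (1.5 l_c t F_u ≤ 3.0 d t F_u): upper limit = 3.0·22·10·470 / 1000 = 310.2 kN.
  Edge l_c = 35 − 24/2 = 23 → r_n = 162.2 kN; interior l_c = 75 − 24 = 51 → r_n = 310.2 kN.
  R_n,bearing = 1·162.2 + 3·310.2 = 1093 kN → 0.75 × 1093 = 820 kN.
Bolt shear governs: 424 kN.

424 kN (bolt shear governs)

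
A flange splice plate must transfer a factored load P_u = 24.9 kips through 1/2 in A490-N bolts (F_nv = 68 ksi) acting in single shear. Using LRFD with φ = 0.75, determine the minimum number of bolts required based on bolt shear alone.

3 bolts

A_b = π·0.5²/4 = 0.1963 in².
Per-bolt design strength φR_n = 0.75 × 68 × 0.1963 × 1 = 10.01 kips.
n ≥ 24.9 / 10.01 = 2.487 → use 3 bolts.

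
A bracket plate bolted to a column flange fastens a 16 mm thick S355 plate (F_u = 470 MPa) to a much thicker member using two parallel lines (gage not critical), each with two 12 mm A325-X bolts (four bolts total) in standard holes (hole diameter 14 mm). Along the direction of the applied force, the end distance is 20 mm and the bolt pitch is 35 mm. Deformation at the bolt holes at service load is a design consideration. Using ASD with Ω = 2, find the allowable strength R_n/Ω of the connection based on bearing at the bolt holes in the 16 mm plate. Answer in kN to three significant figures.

Per bolt r_n = 1.2 l_c t F_u ≤ 2.4 d t F_u; upper limit = 2.4 × 12 × 16 × 470 / 1000 = 216.6 kN.
Edge bolt: l_c = 20 − 14/2 = 13 mm → 1.2 × 13 × 16 × 470 / 1000 = 117.3 → r_n = 117.3 kN.
Interior bolts: l_c = 35 − 14 = 21 mm → 1.2 × 21 × 16 × 470 / 1000 = 189.5 → r_n = 189.5 kN.
R_n = 2 × 117.3 + 2 × 189.5 = 613.6 kN.
Allowable strength R_n/Ω = 613.6 / 2 = 307 kN.

307 kN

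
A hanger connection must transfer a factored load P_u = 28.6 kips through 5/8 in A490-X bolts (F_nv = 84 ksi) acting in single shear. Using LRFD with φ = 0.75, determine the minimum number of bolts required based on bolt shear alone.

2 bolts

A_b = π·0.625²/4 = 0.3068 in².
Per-bolt design strength φR_n = 0.75 × 84 × 0.3068 × 1 = 19.33 kips.
n ≥ 28.6 / 19.33 = 1.48 → use 2 bolts.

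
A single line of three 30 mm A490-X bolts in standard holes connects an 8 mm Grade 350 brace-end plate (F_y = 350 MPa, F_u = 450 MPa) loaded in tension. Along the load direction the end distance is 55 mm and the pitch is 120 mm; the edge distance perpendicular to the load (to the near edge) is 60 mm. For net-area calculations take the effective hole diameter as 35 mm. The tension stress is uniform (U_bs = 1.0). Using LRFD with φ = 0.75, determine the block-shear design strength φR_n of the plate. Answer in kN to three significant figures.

Shear plane L_v = 55 + 2·120 = 295 mm; A_gv = 295 × 8 = 2360 mm².
A_nv = (295 − 2.5·35) × 8 = 1660 mm².
A_nt = (60 − 0.5·35) × 8 = 340 mm².
0.6 F_u A_nv = 448.2 kN; 0.6 F_y A_gv = 495.6 kN → shear rupture governs the shear term.
R_n = 448.2 + 1.0 × 450 × 340 / 1000 = 601.2 kN.
Design strength φR_n = 0.75 × 601.2 = 451 kN.

451 kN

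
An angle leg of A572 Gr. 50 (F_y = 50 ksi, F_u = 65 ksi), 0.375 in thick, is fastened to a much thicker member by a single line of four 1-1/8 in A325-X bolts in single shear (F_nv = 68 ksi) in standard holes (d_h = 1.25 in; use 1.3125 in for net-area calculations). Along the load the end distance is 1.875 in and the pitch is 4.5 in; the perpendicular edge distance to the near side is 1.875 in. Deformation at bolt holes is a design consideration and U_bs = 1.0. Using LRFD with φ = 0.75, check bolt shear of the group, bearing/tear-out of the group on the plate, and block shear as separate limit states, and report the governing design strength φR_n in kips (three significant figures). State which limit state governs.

141 kips (block shear governs)

Bolt shear: A_b = π·1.125²/4 = 0.994 in²; R_n = 68 × 0.994 × 4 × 1 = 270.4 kips → 0.75 × 270.4 = 203 kips.
Bearing: edge l_c = 1.25, r_n = 36.56 kips; interior l_c = 3.25, r_n = 65.81 kips; R_n = 36.56 + 3·65.81 = 234 kips → 176 kips.
Block shear: A_gv = 5.766, A_nv = 4.043, A_nt = 0.457 in²; R_n = min(0.6F_uA_nv, 0.6F_yA_gv) + U_bs·F_u·A_nt = 187.4 kips → 141 kips.
Block shear governs: 141 kips.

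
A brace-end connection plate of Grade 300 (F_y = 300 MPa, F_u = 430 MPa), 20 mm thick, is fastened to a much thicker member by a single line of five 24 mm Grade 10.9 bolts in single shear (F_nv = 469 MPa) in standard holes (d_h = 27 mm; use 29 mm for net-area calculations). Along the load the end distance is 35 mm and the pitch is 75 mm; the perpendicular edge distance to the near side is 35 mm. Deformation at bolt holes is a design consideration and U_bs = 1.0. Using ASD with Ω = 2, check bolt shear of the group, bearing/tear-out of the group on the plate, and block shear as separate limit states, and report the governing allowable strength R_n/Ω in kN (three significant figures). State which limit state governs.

Bolt shear: A_b = π·24²/4 = 452.4 mm²; R_n = 469 × 452.4 × 5 × 1 / 1000 = 1061 kN → 1061 / 2 = 530 kN.
Bearing: edge l_c = 21.5, r_n = 221.9 kN; interior l_c = 48, r_n = 495.4 kN; R_n = 221.9 + 4·495.4 = 2203 kN → 1100 kN.
Block shear: A_gv = 6700, A_nv = 4090, A_nt = 410 mm²; R_n = min(0.6F_uA_nv, 0.6F_yA_gv) + U_bs·F_u·A_nt = 1232 kN → 616 kN.
Bolt shear governs: 530 kN.

530 kN (bolt shear governs)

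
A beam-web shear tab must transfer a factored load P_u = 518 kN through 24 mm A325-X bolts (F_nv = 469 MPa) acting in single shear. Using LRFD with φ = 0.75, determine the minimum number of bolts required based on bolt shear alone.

4 bolts

A_b = π·24²/4 = 452.4 mm².
Per-bolt design strength φR_n = 0.75 × 469 × 452.4 × 1 / 1000 = 159.1 kN.
n ≥ 518 / 159.1 = 3.255 → use 4 bolts.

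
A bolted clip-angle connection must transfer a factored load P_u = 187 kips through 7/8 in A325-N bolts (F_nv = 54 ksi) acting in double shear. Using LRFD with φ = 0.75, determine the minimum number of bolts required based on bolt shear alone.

A_b = π·0.875²/4 = 0.6013 in².
Per-bolt design strength φR_n = 0.75 × 54 × 0.6013 × 2 = 48.71 kips.
n ≥ 187 / 48.71 = 3.839 → use 4 bolts.

4 bolts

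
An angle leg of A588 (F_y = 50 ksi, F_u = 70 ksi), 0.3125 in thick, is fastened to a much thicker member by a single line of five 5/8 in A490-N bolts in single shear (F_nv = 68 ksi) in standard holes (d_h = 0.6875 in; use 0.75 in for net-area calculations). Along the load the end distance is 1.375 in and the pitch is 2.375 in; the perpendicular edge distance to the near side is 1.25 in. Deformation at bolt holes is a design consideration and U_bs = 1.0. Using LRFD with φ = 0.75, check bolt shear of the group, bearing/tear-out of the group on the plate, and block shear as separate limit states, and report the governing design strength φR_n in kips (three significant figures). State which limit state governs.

Bolt shear: A_b = π·0.625²/4 = 0.3068 in²; R_n = 68 × 0.3068 × 5 × 1 = 104.3 kips → 0.75 × 104.3 = 78.2 kips.
Bearing: edge l_c = 1.031, r_n = 27.07 kips; interior l_c = 1.688, r_n = 32.81 kips; R_n = 27.07 + 4·32.81 = 158.3 kips → 119 kips.
Block shear: A_gv = 3.398, A_nv = 2.344, A_nt = 0.2734 in²; R_n = min(0.6F_uA_nv, 0.6F_yA_gv) + U_bs·F_u·A_nt = 117.6 kips → 88.2 kips.
Bolt shear governs: 78.2 kips.

78.2 kips (bolt shear governs)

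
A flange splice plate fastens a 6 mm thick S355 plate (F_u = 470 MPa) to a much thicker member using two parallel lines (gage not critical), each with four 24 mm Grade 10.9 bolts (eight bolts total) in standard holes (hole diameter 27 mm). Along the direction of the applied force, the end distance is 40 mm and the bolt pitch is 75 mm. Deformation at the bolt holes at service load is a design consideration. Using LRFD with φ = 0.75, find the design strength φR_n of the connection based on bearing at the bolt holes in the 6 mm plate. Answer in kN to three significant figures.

Per bolt r_n = 1.2 l_c t F_u ≤ 2.4 d t F_u; upper limit = 2.4 × 24 × 6 × 470 / 1000 = 162.4 kN.
Edge bolt: l_c = 40 − 27/2 = 26.5 mm → 1.2 × 26.5 × 6 × 470 / 1000 = 89.68 → r_n = 89.68 kN.
Interior bolts: l_c = 75 − 27 = 48 mm → 1.2 × 48 × 6 × 470 / 1000 = 162.4 → r_n = 162.4 kN.
R_n = 2 × 89.68 + 6 × 162.4 = 1154 kN.
Design strength φR_n = 0.75 × 1154 = 865 kN.

865 kN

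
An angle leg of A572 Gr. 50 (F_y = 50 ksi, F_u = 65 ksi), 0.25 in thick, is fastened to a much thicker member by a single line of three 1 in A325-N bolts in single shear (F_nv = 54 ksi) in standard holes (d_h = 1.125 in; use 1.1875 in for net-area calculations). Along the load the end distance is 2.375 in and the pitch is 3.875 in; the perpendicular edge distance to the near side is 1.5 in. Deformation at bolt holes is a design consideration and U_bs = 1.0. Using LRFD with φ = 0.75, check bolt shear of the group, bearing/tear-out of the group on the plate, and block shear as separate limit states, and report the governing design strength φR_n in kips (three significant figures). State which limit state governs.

63.4 kips (block shear governs)

Bolt shear: A_b = π·1²/4 = 0.7854 in²; R_n = 54 × 0.7854 × 3 × 1 = 127.2 kips → 0.75 × 127.2 = 95.4 kips.
Bearing: edge l_c = 1.812, r_n = 35.34 kips; interior l_c = 2.75, r_n = 39 kips; R_n = 35.34 + 2·39 = 113.3 kips → 85 kips.
Block shear: A_gv = 2.531, A_nv = 1.789, A_nt = 0.2266 in²; R_n = min(0.6F_uA_nv, 0.6F_yA_gv) + U_bs·F_u·A_nt = 84.5 kips → 63.4 kips.
Block shear governs: 63.4 kips.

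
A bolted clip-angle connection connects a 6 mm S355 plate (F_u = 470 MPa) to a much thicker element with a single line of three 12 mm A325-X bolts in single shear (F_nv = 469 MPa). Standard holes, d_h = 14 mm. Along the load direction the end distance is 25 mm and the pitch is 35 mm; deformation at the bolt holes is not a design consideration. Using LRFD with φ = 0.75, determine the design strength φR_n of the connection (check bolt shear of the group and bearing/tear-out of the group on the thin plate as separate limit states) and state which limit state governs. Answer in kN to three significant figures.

Bolt shear: A_b = π·12²/4 = 113.1 mm²; R_n = 469 × 113.1 × 3 × 1 / 1000 = 159.1 kN → 0.75 × 159.1 = 119 kN.
Bearing (1.5 l_c t F_u ≤ 3.0 d t F_u): upper limit = 3.0·12·6·470 / 1000 = 101.5 kN.
  Edge l_c = 25 − 14/2 = 18 → r_n = 76.14 kN; interior l_c = 35 − 14 = 21 → r_n = 88.83 kN.
  R_n,bearing = 1·76.14 + 2·88.83 = 253.8 kN → 0.75 × 253.8 = 190 kN.
Bolt shear governs: 119 kN.

119 kN (bolt shear governs)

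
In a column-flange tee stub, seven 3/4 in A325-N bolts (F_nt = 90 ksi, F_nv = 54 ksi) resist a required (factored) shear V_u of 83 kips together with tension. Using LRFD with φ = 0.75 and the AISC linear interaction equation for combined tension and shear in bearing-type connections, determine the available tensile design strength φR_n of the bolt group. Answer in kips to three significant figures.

133 kips

A_b = π·0.75²/4 = 0.4418 in²; f_rv = 83 / (7 × 0.4418) = 26.84 ksi.
F'_nt = 1.3 F_nt − (F_nt / φF_nv) f_rv = 1.3·90 − (90/(0.75·54))·26.84 = 57.36 ksi, capped at F_nt → F'_nt = 57.36 ksi.
R_n = F'_nt · A_b · n = 57.36 × 0.4418 × 7 = 177.4 kips.
Design strength φR_n = 0.75 × 177.4 = 133 kips.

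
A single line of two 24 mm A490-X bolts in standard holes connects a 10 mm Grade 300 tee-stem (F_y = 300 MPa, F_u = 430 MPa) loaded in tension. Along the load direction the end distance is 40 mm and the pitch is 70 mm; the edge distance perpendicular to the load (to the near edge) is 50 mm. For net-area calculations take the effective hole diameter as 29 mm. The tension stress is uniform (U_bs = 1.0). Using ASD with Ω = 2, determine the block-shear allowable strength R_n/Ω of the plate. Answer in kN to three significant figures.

Shear plane L_v = 40 + 1·70 = 110 mm; A_gv = 110 × 10 = 1100 mm².
A_nv = (110 − 1.5·29) × 10 = 665 mm².
A_nt = (50 − 0.5·29) × 10 = 355 mm².
0.6 F_u A_nv = 171.6 kN; 0.6 F_y A_gv = 198 kN → shear rupture governs the shear term.
R_n = 171.6 + 1.0 × 430 × 355 / 1000 = 324.2 kN.
Allowable strength R_n/Ω = 324.2 / 2 = 162 kN.

162 kN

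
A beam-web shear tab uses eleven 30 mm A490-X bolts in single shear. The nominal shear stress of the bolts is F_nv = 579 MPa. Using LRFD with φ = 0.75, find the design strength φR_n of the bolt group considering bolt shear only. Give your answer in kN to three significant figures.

3380 kN

A_b = π × 30² / 4 = 706.9 mm².
R_n = F_nv · A_b · n · n_s = 579 × 706.9 × 11 × 1 / 1000 = 4502 kN.
Design strength φR_n = 0.75 × 4502 = 3380 kN.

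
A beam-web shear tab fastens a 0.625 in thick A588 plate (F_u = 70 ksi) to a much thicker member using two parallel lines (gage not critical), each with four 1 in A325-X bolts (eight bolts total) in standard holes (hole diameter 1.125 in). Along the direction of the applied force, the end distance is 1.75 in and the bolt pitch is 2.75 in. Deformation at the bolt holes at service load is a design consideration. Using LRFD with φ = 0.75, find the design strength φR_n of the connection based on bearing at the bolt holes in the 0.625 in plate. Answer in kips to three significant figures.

477 kips

Per bolt r_n = 1.2 l_c t F_u ≤ 2.4 d t F_u; upper limit = 2.4 × 1 × 0.625 × 70 = 105 kips.
Edge bolt: l_c = 1.75 − 1.125/2 = 1.188 in → 1.2 × 1.188 × 0.625 × 70 = 62.34 → r_n = 62.34 kips.
Interior bolts: l_c = 2.75 − 1.125 = 1.625 in → 1.2 × 1.625 × 0.625 × 70 = 85.31 → r_n = 85.31 kips.
R_n = 2 × 62.34 + 6 × 85.31 = 636.6 kips.
Design strength φR_n = 0.75 × 636.6 = 477 kips.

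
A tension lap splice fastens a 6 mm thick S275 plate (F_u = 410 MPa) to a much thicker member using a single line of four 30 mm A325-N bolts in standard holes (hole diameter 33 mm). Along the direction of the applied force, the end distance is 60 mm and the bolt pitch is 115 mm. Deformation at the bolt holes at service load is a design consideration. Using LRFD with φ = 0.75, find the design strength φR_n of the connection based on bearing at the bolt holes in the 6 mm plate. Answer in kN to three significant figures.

495 kN

Per bolt r_n = 1.2 l_c t F_u ≤ 2.4 d t F_u; upper limit = 2.4 × 30 × 6 × 410 / 1000 = 177.1 kN.
Edge bolt: l_c = 60 − 33/2 = 43.5 mm → 1.2 × 43.5 × 6 × 410 / 1000 = 128.4 → r_n = 128.4 kN.
Interior bolts: l_c = 115 − 33 = 82 mm → 1.2 × 82 × 6 × 410 / 1000 = 242.1 → r_n = 177.1 kN.
R_n = 1 × 128.4 + 3 × 177.1 = 659.8 kN.
Design strength φR_n = 0.75 × 659.8 = 495 kN.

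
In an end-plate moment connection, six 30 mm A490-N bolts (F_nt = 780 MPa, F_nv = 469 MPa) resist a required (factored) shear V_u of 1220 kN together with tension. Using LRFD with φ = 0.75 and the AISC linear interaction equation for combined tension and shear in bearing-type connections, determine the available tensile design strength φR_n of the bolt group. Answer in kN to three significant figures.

1200 kN

A_b = π·30²/4 = 706.9 mm²; f_rv = 1220 × 1000 / (6 × 706.9) = 287.7 MPa.
F'_nt = 1.3 F_nt − (F_nt / φF_nv) f_rv = 1.3·780 − (780/(0.75·469))·287.7 = 376.1 MPa, capped at F_nt → F'_nt = 376.1 MPa.
R_n = F'_nt · A_b · n = 376.1 × 706.9 × 6 / 1000 = 1595 kN.
Design strength φR_n = 0.75 × 1595 = 1200 kN.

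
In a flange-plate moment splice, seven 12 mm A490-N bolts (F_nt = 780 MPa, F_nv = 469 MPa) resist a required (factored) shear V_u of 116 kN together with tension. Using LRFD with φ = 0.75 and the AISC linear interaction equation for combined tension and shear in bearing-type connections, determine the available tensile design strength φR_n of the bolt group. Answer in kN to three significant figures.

A_b = π·12²/4 = 113.1 mm²; f_rv = 116 × 1000 / (7 × 113.1) = 146.5 MPa.
F'_nt = 1.3 F_nt − (F_nt / φF_nv) f_rv = 1.3·780 − (780/(0.75·469))·146.5 = 689.1 MPa, capped at F_nt → F'_nt = 689.1 MPa.
R_n = F'_nt · A_b · n = 689.1 × 113.1 × 7 / 1000 = 545.5 kN.
Design strength φR_n = 0.75 × 545.5 = 409 kN.

409 kN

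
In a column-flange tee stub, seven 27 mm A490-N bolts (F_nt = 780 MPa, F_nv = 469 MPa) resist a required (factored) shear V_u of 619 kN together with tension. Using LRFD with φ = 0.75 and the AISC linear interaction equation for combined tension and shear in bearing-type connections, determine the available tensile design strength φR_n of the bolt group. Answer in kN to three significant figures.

A_b = π·27²/4 = 572.6 mm²; f_rv = 619 × 1000 / (7 × 572.6) = 154.4 MPa.
F'_nt = 1.3 F_nt − (F_nt / φF_nv) f_rv = 1.3·780 − (780/(0.75·469))·154.4 = 671.5 MPa, capped at F_nt → F'_nt = 671.5 MPa.
R_n = F'_nt · A_b · n = 671.5 × 572.6 × 7 / 1000 = 2691 kN.
Design strength φR_n = 0.75 × 2691 = 2020 kN.

2020 kN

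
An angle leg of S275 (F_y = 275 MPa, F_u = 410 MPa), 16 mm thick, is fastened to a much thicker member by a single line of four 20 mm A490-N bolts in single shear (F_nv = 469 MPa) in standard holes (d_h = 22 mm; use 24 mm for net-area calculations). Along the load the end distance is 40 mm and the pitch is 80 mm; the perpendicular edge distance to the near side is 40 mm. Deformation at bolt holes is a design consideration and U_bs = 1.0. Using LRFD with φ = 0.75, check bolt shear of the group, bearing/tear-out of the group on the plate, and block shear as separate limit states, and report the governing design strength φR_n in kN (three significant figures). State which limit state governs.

442 kN (bolt shear governs)

Bolt shear: A_b = π·20²/4 = 314.2 mm²; R_n = 469 × 314.2 × 4 × 1 / 1000 = 589.4 kN → 0.75 × 589.4 = 442 kN.
Bearing: edge l_c = 29, r_n = 228.3 kN; interior l_c = 58, r_n = 314.9 kN; R_n = 228.3 + 3·314.9 = 1173 kN → 880 kN.
Block shear: A_gv = 4480, A_nv = 3136, A_nt = 448 mm²; R_n = min(0.6F_uA_nv, 0.6F_yA_gv) + U_bs·F_u·A_nt = 922.9 kN → 692 kN.
Bolt shear governs: 442 kN.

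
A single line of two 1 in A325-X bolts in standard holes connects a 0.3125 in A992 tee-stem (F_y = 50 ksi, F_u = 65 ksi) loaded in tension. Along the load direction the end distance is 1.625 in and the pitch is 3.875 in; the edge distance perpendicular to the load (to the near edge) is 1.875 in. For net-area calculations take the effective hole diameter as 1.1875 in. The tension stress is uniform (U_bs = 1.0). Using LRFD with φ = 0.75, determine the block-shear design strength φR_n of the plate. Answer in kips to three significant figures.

53.5 kips

Shear plane L_v = 1.625 + 1·3.875 = 5.5 in; A_gv = 5.5 × 0.3125 = 1.719 in².
A_nv = (5.5 − 1.5·1.1875) × 0.3125 = 1.162 in².
A_nt = (1.875 − 0.5·1.1875) × 0.3125 = 0.4004 in².
0.6 F_u A_nv = 45.32 kips; 0.6 F_y A_gv = 51.56 kips → shear rupture governs the shear term.
R_n = 45.32 + 1.0 × 65 × 0.4004 = 71.35 kips.
Design strength φR_n = 0.75 × 71.35 = 53.5 kips.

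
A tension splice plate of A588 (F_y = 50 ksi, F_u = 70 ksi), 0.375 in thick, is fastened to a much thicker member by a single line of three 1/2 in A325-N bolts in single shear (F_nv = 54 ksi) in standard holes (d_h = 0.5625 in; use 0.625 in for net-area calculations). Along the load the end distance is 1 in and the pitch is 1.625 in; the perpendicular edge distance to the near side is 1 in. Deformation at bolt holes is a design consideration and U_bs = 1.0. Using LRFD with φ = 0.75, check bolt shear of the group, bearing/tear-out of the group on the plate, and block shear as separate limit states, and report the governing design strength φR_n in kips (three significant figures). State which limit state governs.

Bolt shear: A_b = π·0.5²/4 = 0.1963 in²; R_n = 54 × 0.1963 × 3 × 1 = 31.81 kips → 0.75 × 31.81 = 23.9 kips.
Bearing: edge l_c = 0.7188, r_n = 22.64 kips; interior l_c = 1.062, r_n = 31.5 kips; R_n = 22.64 + 2·31.5 = 85.64 kips → 64.2 kips.
Block shear: A_gv = 1.594, A_nv = 1.008, A_nt = 0.2578 in²; R_n = min(0.6F_uA_nv, 0.6F_yA_gv) + U_bs·F_u·A_nt = 60.38 kips → 45.3 kips.
Bolt shear governs: 23.9 kips.

23.9 kips (bolt shear governs)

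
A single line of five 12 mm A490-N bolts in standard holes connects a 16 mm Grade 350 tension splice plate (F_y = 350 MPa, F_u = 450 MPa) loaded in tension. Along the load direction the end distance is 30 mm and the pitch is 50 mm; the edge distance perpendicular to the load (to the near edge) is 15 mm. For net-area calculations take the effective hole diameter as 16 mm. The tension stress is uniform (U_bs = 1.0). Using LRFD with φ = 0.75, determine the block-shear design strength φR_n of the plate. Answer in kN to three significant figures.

Shear plane L_v = 30 + 4·50 = 230 mm; A_gv = 230 × 16 = 3680 mm².
A_nv = (230 − 4.5·16) × 16 = 2528 mm².
A_nt = (15 − 0.5·16) × 16 = 112 mm².
0.6 F_u A_nv = 682.6 kN; 0.6 F_y A_gv = 772.8 kN → shear rupture governs the shear term.
R_n = 682.6 + 1.0 × 450 × 112 / 1000 = 733 kN.
Design strength φR_n = 0.75 × 733 = 550 kN.

550 kN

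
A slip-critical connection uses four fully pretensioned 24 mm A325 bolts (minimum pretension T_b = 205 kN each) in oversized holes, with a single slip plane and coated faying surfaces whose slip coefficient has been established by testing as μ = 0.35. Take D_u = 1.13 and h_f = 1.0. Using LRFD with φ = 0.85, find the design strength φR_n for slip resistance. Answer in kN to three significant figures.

276 kN

R_n = μ · D_u · h_f · T_b · n_s · n_b = 0.35 × 1.13 × 1.0 × 205 × 1 × 4 = 324.3 kN.
Design strength φR_n = 0.85 × 324.3 = 276 kN.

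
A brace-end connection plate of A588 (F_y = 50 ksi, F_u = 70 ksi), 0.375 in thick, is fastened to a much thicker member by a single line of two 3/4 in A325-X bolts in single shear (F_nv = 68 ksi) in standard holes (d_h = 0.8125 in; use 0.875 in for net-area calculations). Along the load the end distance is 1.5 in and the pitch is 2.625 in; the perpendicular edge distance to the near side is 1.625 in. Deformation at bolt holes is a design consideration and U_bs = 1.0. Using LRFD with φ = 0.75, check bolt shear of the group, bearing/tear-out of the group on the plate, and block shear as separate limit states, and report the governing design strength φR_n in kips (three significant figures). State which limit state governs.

Bolt shear: A_b = π·0.75²/4 = 0.4418 in²; R_n = 68 × 0.4418 × 2 × 1 = 60.08 kips → 0.75 × 60.08 = 45.1 kips.
Bearing: edge l_c = 1.094, r_n = 34.45 kips; interior l_c = 1.812, r_n = 47.25 kips; R_n = 34.45 + 1·47.25 = 81.7 kips → 61.3 kips.
Block shear: A_gv = 1.547, A_nv = 1.055, A_nt = 0.4453 in²; R_n = min(0.6F_uA_nv, 0.6F_yA_gv) + U_bs·F_u·A_nt = 75.47 kips → 56.6 kips.
Bolt shear governs: 45.1 kips.

45.1 kips (bolt shear governs)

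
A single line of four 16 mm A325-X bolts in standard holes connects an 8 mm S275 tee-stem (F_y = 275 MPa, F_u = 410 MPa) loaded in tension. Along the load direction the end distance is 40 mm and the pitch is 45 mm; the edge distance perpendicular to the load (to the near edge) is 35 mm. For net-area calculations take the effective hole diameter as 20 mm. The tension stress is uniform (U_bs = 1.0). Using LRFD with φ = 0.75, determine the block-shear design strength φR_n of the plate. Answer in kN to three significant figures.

Shear plane L_v = 40 + 3·45 = 175 mm; A_gv = 175 × 8 = 1400 mm².
A_nv = (175 − 3.5·20) × 8 = 840 mm².
A_nt = (35 − 0.5·20) × 8 = 200 mm².
0.6 F_u A_nv = 206.6 kN; 0.6 F_y A_gv = 231 kN → shear rupture governs the shear term.
R_n = 206.6 + 1.0 × 410 × 200 / 1000 = 288.6 kN.
Design strength φR_n = 0.75 × 288.6 = 216 kN.

216 kN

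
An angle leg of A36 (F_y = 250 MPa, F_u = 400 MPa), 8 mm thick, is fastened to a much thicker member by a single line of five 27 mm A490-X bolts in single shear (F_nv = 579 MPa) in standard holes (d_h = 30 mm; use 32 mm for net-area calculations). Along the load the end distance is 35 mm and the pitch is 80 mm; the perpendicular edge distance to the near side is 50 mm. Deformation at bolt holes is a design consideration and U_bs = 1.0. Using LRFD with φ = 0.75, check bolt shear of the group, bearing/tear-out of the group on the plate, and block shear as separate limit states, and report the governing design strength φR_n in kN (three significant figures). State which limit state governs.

385 kN (block shear governs)

Bolt shear: A_b = π·27²/4 = 572.6 mm²; R_n = 579 × 572.6 × 5 × 1 / 1000 = 1658 kN → 0.75 × 1658 = 1240 kN.
Bearing: edge l_c = 20, r_n = 76.8 kN; interior l_c = 50, r_n = 192 kN; R_n = 76.8 + 4·192 = 844.8 kN → 634 kN.
Block shear: A_gv = 2840, A_nv = 1688, A_nt = 272 mm²; R_n = min(0.6F_uA_nv, 0.6F_yA_gv) + U_bs·F_u·A_nt = 513.9 kN → 385 kN.
Block shear governs: 385 kN.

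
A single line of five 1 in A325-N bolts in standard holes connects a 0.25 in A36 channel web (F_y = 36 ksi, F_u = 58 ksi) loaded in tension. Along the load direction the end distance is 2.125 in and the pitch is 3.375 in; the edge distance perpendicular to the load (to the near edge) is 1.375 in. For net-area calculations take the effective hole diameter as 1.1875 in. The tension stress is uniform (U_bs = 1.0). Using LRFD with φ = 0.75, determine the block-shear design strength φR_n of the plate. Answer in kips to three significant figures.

Shear plane L_v = 2.125 + 4·3.375 = 15.62 in; A_gv = 15.62 × 0.25 = 3.906 in².
A_nv = (15.62 − 4.5·1.1875) × 0.25 = 2.57 in².
A_nt = (1.375 − 0.5·1.1875) × 0.25 = 0.1953 in².
0.6 F_u A_nv = 89.45 kips; 0.6 F_y A_gv = 84.37 kips → shear yielding governs the shear term.
R_n = 84.37 + 1.0 × 58 × 0.1953 = 95.7 kips.
Design strength φR_n = 0.75 × 95.7 = 71.8 kips.

71.8 kips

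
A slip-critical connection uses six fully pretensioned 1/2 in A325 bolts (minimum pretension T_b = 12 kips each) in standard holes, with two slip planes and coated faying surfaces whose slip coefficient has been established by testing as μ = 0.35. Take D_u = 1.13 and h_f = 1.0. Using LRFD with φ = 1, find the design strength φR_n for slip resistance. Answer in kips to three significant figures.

R_n = μ · D_u · h_f · T_b · n_s · n_b = 0.35 × 1.13 × 1.0 × 12 × 2 × 6 = 56.95 kips.
Design strength φR_n = 1 × 56.95 = 57 kips.

57 kips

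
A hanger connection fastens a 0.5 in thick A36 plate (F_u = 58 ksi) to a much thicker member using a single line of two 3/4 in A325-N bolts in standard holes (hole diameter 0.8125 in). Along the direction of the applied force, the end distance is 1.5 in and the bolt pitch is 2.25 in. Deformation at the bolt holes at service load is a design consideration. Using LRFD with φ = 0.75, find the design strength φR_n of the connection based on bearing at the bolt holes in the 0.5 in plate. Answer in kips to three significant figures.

66.1 kips

Per bolt r_n = 1.2 l_c t F_u ≤ 2.4 d t F_u; upper limit = 2.4 × 0.75 × 0.5 × 58 = 52.2 kips.
Edge bolt: l_c = 1.5 − 0.8125/2 = 1.094 in → 1.2 × 1.094 × 0.5 × 58 = 38.06 → r_n = 38.06 kips.
Interior bolts: l_c = 2.25 − 0.8125 = 1.438 in → 1.2 × 1.438 × 0.5 × 58 = 50.02 → r_n = 50.02 kips.
R_n = 1 × 38.06 + 1 × 50.02 = 88.09 kips.
Design strength φR_n = 0.75 × 88.09 = 66.1 kips.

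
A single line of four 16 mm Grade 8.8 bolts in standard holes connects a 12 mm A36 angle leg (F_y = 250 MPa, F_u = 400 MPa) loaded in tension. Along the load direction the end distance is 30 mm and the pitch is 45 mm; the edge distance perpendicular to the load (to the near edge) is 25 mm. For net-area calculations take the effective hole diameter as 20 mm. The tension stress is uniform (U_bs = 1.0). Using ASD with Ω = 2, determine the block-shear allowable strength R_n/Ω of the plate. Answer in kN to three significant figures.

173 kN

Shear plane L_v = 30 + 3·45 = 165 mm; A_gv = 165 × 12 = 1980 mm².
A_nv = (165 − 3.5·20) × 12 = 1140 mm².
A_nt = (25 − 0.5·20) × 12 = 180 mm².
0.6 F_u A_nv = 273.6 kN; 0.6 F_y A_gv = 297 kN → shear rupture governs the shear term.
R_n = 273.6 + 1.0 × 400 × 180 / 1000 = 345.6 kN.
Allowable strength R_n/Ω = 345.6 / 2 = 173 kN.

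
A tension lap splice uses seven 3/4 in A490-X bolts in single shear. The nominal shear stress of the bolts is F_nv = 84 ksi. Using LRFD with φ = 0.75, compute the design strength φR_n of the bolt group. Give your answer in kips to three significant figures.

195 kips

A_b = π × 0.75² / 4 = 0.4418 in².
R_n = F_nv · A_b · n · n_s = 84 × 0.4418 × 7 × 1 = 259.8 kips.
Design strength φR_n = 0.75 × 259.8 = 195 kips.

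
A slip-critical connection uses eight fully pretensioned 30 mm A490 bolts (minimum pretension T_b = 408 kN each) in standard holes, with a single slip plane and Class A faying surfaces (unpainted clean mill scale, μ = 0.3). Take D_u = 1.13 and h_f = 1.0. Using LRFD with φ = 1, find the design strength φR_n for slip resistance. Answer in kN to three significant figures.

1110 kN

R_n = μ · D_u · h_f · T_b · n_s · n_b = 0.3 × 1.13 × 1.0 × 408 × 1 × 8 = 1106 kN.
Design strength φR_n = 1 × 1106 = 1110 kN.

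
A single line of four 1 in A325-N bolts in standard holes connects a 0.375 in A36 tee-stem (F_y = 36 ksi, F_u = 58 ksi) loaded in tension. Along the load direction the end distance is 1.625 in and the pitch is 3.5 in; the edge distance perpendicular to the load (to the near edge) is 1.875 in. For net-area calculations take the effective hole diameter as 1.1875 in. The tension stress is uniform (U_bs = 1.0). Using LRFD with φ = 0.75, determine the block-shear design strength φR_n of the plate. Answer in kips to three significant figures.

Shear plane L_v = 1.625 + 3·3.5 = 12.12 in; A_gv = 12.12 × 0.375 = 4.547 in².
A_nv = (12.12 − 3.5·1.1875) × 0.375 = 2.988 in².
A_nt = (1.875 − 0.5·1.1875) × 0.375 = 0.4805 in².
0.6 F_u A_nv = 104 kips; 0.6 F_y A_gv = 98.21 kips → shear yielding governs the shear term.
R_n = 98.21 + 1.0 × 58 × 0.4805 = 126.1 kips.
Design strength φR_n = 0.75 × 126.1 = 94.6 kips.

94.6 kips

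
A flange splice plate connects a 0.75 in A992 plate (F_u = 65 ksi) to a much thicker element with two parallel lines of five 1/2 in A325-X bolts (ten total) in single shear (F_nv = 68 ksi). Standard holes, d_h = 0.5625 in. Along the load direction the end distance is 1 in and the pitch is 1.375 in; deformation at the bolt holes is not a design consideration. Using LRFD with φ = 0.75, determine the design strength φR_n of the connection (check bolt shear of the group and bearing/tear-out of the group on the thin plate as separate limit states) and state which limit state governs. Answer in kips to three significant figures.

100 kips (bolt shear governs)

Bolt shear: A_b = π·0.5²/4 = 0.1963 in²; R_n = 68 × 0.1963 × 10 × 1 = 133.5 kips → 0.75 × 133.5 = 100 kips.
Bearing (1.5 l_c t F_u ≤ 3.0 d t F_u): upper limit = 3.0·0.5·0.75·65 = 73.12 kips.
  Edge l_c = 1 − 0.5625/2 = 0.7188 → r_n = 52.56 kips; interior l_c = 1.375 − 0.5625 = 0.8125 → r_n = 59.41 kips.
  R_n,bearing = 2·52.56 + 8·59.41 = 580.4 kips → 0.75 × 580.4 = 435 kips.
Bolt shear governs: 100 kips.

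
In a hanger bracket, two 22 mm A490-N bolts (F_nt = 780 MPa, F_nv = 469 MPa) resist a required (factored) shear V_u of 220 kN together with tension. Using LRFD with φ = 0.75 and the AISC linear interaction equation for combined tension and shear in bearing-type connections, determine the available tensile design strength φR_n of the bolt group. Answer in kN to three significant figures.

A_b = π·22²/4 = 380.1 mm²; f_rv = 220 × 1000 / (2 × 380.1) = 289.4 MPa.
F'_nt = 1.3 F_nt − (F_nt / φF_nv) f_rv = 1.3·780 − (780/(0.75·469))·289.4 = 372.3 MPa, capped at F_nt → F'_nt = 372.3 MPa.
R_n = F'_nt · A_b · n = 372.3 × 380.1 × 2 / 1000 = 283.1 kN.
Design strength φR_n = 0.75 × 283.1 = 212 kN.

212 kN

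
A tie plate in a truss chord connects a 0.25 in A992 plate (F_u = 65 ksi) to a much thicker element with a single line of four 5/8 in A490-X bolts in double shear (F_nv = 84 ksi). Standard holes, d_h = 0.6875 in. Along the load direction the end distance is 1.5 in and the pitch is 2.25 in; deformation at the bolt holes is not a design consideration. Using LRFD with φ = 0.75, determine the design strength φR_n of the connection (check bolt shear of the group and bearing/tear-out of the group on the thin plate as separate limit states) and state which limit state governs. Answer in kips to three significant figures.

Bolt shear: A_b = π·0.625²/4 = 0.3068 in²; R_n = 84 × 0.3068 × 4 × 2 = 206.2 kips → 0.75 × 206.2 = 155 kips.
Bearing (1.5 l_c t F_u ≤ 3.0 d t F_u): upper limit = 3.0·0.625·0.25·65 = 30.47 kips.
  Edge l_c = 1.5 − 0.6875/2 = 1.156 → r_n = 28.18 kips; interior l_c = 2.25 − 0.6875 = 1.562 → r_n = 30.47 kips.
  R_n,bearing = 1·28.18 + 3·30.47 = 119.6 kips → 0.75 × 119.6 = 89.7 kips.
Bearing governs: 89.7 kips.

89.7 kips (bearing governs)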